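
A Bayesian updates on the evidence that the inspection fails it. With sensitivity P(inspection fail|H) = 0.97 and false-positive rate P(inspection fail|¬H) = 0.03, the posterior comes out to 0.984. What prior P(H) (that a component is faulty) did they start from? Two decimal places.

Bayes' rule in odds form gives O(H|E) = O(H)·[P(E|H)/P(E|¬H)], hence O(H) = O(H|E)/LR.
Posterior odds = 0.984/(1−0.984) = 61.5000. LR = 0.97/0.03 = 32.3333.
Prior odds = 61.5000/32.3333 = 1.9021, so P(H) = 1.9021/(1+1.9021) ≈ 0.66.

P(H) = 0.66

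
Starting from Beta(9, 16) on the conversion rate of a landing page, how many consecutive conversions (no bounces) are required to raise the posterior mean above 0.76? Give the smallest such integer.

After k conversions and 0 bounces the posterior is Beta(9+k, 16), with mean (9+k)/(9+16+k).
Set (9+k)/(25+k) > 0.76 and solve: k > (0.76·25 − 9)/(1 − 0.76) = 41.667.
The smallest integer exceeding 41.667 is 42, and checking k=42: (51)/(67) = 0.7612 > 0.76.

k = 42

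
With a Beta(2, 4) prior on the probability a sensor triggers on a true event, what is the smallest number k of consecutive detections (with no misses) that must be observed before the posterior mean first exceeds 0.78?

k = 13

After k detections and 0 misses the posterior is Beta(2+k, 4), with mean (2+k)/(2+4+k).
Set (2+k)/(6+k) > 0.78 and solve: k > (0.78·6 − 2)/(1 − 0.78) = 12.182.
The smallest integer exceeding 12.182 is 13, and checking k=13: (15)/(19) = 0.7895 > 0.78.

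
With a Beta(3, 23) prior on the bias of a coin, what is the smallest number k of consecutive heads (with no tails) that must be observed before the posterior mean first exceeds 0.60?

k = 32

After k heads and 0 tails the posterior is Beta(3+k, 23), with mean (3+k)/(3+23+k).
Set (3+k)/(26+k) > 0.60 and solve: k > (0.60·26 − 3)/(1 − 0.60) = 31.500.
The smallest integer exceeding 31.500 is 32, and checking k=32: (35)/(58) = 0.6034 > 0.60.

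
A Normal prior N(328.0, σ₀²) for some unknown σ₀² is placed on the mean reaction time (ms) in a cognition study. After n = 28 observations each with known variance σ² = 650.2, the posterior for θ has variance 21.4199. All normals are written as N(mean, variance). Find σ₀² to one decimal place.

σ₀² = 276.1

Posterior precision equals prior precision plus data precision: 1/σ_n² = 1/σ₀² + n/σ².
So 1/σ₀² = 1/21.4199 − 28/650.2 = 0.046686 − 0.043064 = 0.003622.
Hence σ₀² = 1/0.003622 ≈ 276.1.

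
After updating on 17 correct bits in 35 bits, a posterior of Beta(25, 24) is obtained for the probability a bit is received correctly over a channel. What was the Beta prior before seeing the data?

Under Beta–binomial conjugacy the posterior parameters are (a+s, b+f).
Subtract the data counts: 25−17=8, 24−18=6.

Beta(8, 6)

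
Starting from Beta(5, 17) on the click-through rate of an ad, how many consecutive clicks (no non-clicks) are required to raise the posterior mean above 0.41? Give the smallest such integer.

After k clicks and 0 non-clicks the posterior is Beta(5+k, 17), with mean (5+k)/(5+17+k).
Set (5+k)/(22+k) > 0.41 and solve: k > (0.41·22 − 5)/(1 − 0.41) = 6.814.
The smallest integer exceeding 6.814 is 7.

k = 7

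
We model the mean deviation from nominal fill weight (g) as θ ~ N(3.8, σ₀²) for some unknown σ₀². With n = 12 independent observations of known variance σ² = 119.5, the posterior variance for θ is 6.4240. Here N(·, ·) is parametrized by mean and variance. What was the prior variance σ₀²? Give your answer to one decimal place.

σ₀² = 18.1

For the Normal–Normal model with known σ², precisions add: τ_n = τ₀ + n/σ².
So 1/σ₀² = 1/6.4240 − 12/119.5 = 0.155666 − 0.100418 = 0.055248.
Hence σ₀² = 1/0.055248 ≈ 18.1.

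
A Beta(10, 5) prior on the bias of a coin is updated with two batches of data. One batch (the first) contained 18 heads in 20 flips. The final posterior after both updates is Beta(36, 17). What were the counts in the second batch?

Because Beta–binomial updating is additive in the counts, the combined data contributed (α_post−α_prior, β_post−β_prior) successes and failures.
Total across both batches: 36−10=26 heads, 17−5=12 tails.
Subtract the first batch: 26−18=8 heads and 12−2=10 tails.

8 heads and 10 tails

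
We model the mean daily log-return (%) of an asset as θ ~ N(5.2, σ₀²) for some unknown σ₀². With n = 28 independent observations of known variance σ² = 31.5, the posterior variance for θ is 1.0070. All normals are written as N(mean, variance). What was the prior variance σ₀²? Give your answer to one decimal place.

σ₀² = 9.6

For the Normal–Normal model with known σ², precisions add: τ_n = τ₀ + n/σ².
So 1/σ₀² = 1/1.0070 − 28/31.5 = 0.993049 − 0.888889 = 0.104160.
Hence σ₀² = 1/0.104160 ≈ 9.6.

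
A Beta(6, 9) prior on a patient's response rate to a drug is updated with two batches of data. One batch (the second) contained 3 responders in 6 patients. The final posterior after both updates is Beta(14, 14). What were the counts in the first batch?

Sequential conjugate updates are equivalent to a single update on the pooled data, so total successes = posterior α − prior α and total failures = posterior β − prior β.
Total across both batches: 14−6=8 responders, 14−9=5 non-responders.
Subtract the second batch: 8−3=5 responders and 5−3=2 non-responders.

5 responders and 2 non-responders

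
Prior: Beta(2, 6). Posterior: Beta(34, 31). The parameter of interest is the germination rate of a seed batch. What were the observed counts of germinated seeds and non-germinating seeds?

A Beta(α, β) prior with s successes and f failures in binomial data gives a Beta(α+s, β+f) posterior.
So s = 34 − 2 = 32 and f = 31 − 6 = 25.

32 germinated seeds and 25 non-germinating seeds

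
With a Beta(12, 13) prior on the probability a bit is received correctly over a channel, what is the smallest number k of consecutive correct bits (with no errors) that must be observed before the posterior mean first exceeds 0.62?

After k correct bits and 0 errors the posterior is Beta(12+k, 13), with mean (12+k)/(12+13+k).
Set (12+k)/(25+k) > 0.62 and solve: k > (0.62·25 − 12)/(1 − 0.62) = 9.211.
The smallest integer exceeding 9.211 is 10, and checking k=10: (22)/(35) = 0.6286 > 0.62.

k = 10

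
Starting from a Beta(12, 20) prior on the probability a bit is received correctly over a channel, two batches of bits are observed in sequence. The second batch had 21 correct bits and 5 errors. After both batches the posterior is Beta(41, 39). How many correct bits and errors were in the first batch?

8 correct bits and 14 errors

Sequential conjugate updates are equivalent to a single update on the pooled data, so total successes = posterior α − prior α and total failures = posterior β − prior β.
Total across both batches: 41−12=29 correct bits, 39−20=19 errors.
Subtract the second batch: 29−21=8 correct bits and 19−5=14 errors.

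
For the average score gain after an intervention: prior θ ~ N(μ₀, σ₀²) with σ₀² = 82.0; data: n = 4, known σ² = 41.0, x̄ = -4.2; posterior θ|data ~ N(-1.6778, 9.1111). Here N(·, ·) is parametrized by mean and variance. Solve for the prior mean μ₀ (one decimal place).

The posterior mean is a precision-weighted average: μ_n = (τ₀μ₀ + τ_data·x̄)/(τ₀+τ_data), with τ₀=1/σ₀² and τ_data=n/σ².
Here τ₀ = 1/82.0 = 0.012195 and τ_data = 4/41.0 = 0.097561, so τ_n = 0.109756.
Rearranging for μ₀: μ₀ = (μ_n·τ_n − τ_data·x̄)/τ₀ = (-1.6778·0.109756 − 0.097561·-4.2) / 0.012195 = 0.225608/0.012195 ≈ 18.5.

μ₀ = 18.5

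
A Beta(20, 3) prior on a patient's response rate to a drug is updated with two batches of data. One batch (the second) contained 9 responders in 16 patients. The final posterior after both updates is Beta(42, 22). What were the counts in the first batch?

Sequential conjugate updates are equivalent to a single update on the pooled data, so total successes = posterior α − prior α and total failures = posterior β − prior β.
Total across both batches: 42−20=22 responders, 22−3=19 non-responders.
Subtract the second batch: 22−9=13 responders and 19−7=12 non-responders.

13 responders and 12 non-responders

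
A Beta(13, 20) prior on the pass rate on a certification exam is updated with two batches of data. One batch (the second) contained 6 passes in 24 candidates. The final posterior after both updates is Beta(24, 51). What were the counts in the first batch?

Because Beta–binomial updating is additive in the counts, the combined data contributed (α_post−α_prior, β_post−β_prior) successes and failures.
Total across both batches: 24−13=11 passes, 51−20=31 failures.
Subtract the second batch: 11−6=5 passes and 31−18=13 failures.

5 passes and 13 failures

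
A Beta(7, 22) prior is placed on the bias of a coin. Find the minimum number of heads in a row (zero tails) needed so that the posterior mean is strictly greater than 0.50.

k = 16

After k heads and 0 tails the posterior is Beta(7+k, 22), with mean (7+k)/(7+22+k).
Set (7+k)/(29+k) > 0.50 and solve: k > (0.50·29 − 7)/(1 − 0.50) = 15.000.
The smallest integer exceeding 15.000 is 16, and checking k=16: (23)/(45) = 0.5111 > 0.50.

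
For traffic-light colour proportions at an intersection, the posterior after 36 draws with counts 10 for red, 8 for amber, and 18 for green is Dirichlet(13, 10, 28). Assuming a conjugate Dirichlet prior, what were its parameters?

Dirichlet(3, 2, 10)

For a Dirichlet(α) prior with multinomial counts c, the posterior is Dirichlet(α + c) componentwise.
Subtract each count from the matching posterior parameter: 13−10=3, 10−8=2, 28−18=10.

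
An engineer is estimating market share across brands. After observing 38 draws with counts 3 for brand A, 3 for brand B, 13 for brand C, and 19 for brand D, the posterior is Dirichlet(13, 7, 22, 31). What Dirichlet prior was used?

Dirichlet(10, 4, 9, 12)

For a Dirichlet(α) prior with multinomial counts c, the posterior is Dirichlet(α + c) componentwise.
Subtract each count from the matching posterior parameter: 13−3=10, 7−3=4, 22−13=9, 31−19=12.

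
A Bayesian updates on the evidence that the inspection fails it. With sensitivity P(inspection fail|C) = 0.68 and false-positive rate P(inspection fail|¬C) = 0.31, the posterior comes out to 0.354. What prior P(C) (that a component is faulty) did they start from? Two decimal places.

P(C) = 0.20

Bayes' rule in odds form gives O(C|E) = O(C)·[P(E|C)/P(E|¬C)], hence O(C) = O(C|E)/LR.
Posterior odds = 0.354/(1−0.354) = 0.5480. LR = 0.68/0.31 = 2.1935.
Prior odds = 0.5480/2.1935 = 0.2498, so P(C) = 0.2498/(1+0.2498) ≈ 0.20.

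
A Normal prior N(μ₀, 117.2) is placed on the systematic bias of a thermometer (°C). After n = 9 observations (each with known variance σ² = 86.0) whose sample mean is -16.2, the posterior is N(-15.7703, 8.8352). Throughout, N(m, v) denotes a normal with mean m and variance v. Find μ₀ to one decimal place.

With known observation variance, the Normal–Normal posterior has precision τ_n = τ₀ + n/σ² and mean μ_n = (τ₀μ₀ + (n/σ²)x̄)/τ_n.
Here τ₀ = 1/117.2 = 0.008532 and τ_data = 9/86.0 = 0.104651, so τ_n = 0.113183.
Rearranging for μ₀: μ₀ = (μ_n·τ_n − τ_data·x̄)/τ₀ = (-15.7703·0.113183 − 0.104651·-16.2) / 0.008532 = -0.089584/0.008532 ≈ -10.5.

μ₀ = -10.5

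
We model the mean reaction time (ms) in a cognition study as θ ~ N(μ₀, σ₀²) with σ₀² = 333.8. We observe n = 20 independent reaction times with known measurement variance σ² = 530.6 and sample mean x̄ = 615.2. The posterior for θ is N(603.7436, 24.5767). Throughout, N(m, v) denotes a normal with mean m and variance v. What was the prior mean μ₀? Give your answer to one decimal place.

The posterior mean is a precision-weighted average: μ_n = (τ₀μ₀ + τ_data·x̄)/(τ₀+τ_data), with τ₀=1/σ₀² and τ_data=n/σ².
Here τ₀ = 1/333.8 = 0.002996 and τ_data = 20/530.6 = 0.037693, so τ_n = 0.040689.
Rearranging for μ₀: μ₀ = (μ_n·τ_n − τ_data·x̄)/τ₀ = (603.7436·0.040689 − 0.037693·615.2) / 0.002996 = 1.376990/0.002996 ≈ 459.6.

μ₀ = 459.6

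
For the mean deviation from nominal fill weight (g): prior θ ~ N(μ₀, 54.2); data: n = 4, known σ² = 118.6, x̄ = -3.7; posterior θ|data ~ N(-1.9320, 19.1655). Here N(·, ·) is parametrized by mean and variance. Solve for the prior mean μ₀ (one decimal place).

μ₀ = 1.3

The posterior mean is a precision-weighted average: μ_n = (τ₀μ₀ + τ_data·x̄)/(τ₀+τ_data), with τ₀=1/σ₀² and τ_data=n/σ².
Here τ₀ = 1/54.2 = 0.018450 and τ_data = 4/118.6 = 0.033727, so τ_n = 0.052177.
Rearranging for μ₀: μ₀ = (μ_n·τ_n − τ_data·x̄)/τ₀ = (-1.9320·0.052177 − 0.033727·-3.7) / 0.018450 = 0.023984/0.018450 ≈ 1.3.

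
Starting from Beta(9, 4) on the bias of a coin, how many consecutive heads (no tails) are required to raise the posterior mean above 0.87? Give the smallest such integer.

After k heads and 0 tails the posterior is Beta(9+k, 4), with mean (9+k)/(9+4+k).
Set (9+k)/(13+k) > 0.87 and solve: k > (0.87·13 − 9)/(1 − 0.87) = 17.769.
The smallest integer exceeding 17.769 is 18, and checking k=18: (27)/(31) = 0.8710 > 0.87.

k = 18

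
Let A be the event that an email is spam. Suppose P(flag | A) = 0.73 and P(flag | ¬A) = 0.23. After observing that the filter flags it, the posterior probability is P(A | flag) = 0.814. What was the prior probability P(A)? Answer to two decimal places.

In odds form, posterior odds = prior odds × likelihood ratio, so prior odds = posterior odds ÷ LR.
Posterior odds = 0.814/(1−0.814) = 4.3763. LR = 0.73/0.23 = 3.1739.
Prior odds = 4.3763/3.1739 = 1.3788, so P(A) = 1.3788/(1+1.3788) ≈ 0.58.

P(A) = 0.58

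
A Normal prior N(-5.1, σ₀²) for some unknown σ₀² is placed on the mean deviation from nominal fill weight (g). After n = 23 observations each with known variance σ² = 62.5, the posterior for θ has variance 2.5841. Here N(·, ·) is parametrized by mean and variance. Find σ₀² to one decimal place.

σ₀² = 52.7

For the Normal–Normal model with known σ², precisions add: τ_n = τ₀ + n/σ².
So 1/σ₀² = 1/2.5841 − 23/62.5 = 0.386982 − 0.368000 = 0.018982.
Hence σ₀² = 1/0.018982 ≈ 52.7.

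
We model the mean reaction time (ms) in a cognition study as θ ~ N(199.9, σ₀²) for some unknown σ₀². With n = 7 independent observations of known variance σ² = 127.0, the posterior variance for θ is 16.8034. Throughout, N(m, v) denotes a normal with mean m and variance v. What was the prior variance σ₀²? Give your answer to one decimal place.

σ₀² = 227.6

For the Normal–Normal model with known σ², precisions add: τ_n = τ₀ + n/σ².
So 1/σ₀² = 1/16.8034 − 7/127.0 = 0.059512 − 0.055118 = 0.004394.
Hence σ₀² = 1/0.004394 ≈ 227.6.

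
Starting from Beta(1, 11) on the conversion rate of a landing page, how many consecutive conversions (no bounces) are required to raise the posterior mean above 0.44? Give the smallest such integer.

k = 8

After k conversions and 0 bounces the posterior is Beta(1+k, 11), with mean (1+k)/(1+11+k).
Set (1+k)/(12+k) > 0.44 and solve: k > (0.44·12 − 1)/(1 − 0.44) = 7.643.
The smallest integer exceeding 7.643 is 8, and checking k=8: (9)/(20) = 0.4500 > 0.44.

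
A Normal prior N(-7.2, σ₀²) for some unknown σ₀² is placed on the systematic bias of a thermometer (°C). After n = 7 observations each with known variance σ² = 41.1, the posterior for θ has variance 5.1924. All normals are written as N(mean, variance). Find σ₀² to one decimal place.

σ₀² = 44.9

For the Normal–Normal model with known σ², precisions add: τ_n = τ₀ + n/σ².
So 1/σ₀² = 1/5.1924 − 7/41.1 = 0.192589 − 0.170316 = 0.022273.
Hence σ₀² = 1/0.022273 ≈ 44.9.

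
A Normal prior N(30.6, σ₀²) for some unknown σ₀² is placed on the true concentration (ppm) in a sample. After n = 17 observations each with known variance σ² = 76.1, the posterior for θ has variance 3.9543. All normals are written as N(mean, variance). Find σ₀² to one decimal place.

Posterior precision equals prior precision plus data precision: 1/σ_n² = 1/σ₀² + n/σ².
So 1/σ₀² = 1/3.9543 − 17/76.1 = 0.252889 − 0.223390 = 0.029499.
Hence σ₀² = 1/0.029499 ≈ 33.9.

σ₀² = 33.9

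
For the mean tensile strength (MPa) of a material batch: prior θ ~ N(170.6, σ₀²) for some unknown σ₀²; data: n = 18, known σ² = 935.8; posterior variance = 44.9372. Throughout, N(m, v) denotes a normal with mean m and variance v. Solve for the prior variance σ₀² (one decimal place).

σ₀² = 331.3

For the Normal–Normal model with known σ², precisions add: τ_n = τ₀ + n/σ².
So 1/σ₀² = 1/44.9372 − 18/935.8 = 0.022253 − 0.019235 = 0.003018.
Hence σ₀² = 1/0.003018 ≈ 331.3.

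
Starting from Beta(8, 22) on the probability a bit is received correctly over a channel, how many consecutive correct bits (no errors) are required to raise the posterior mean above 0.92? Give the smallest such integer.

k = 246

After k correct bits and 0 errors the posterior is Beta(8+k, 22), with mean (8+k)/(8+22+k).
Set (8+k)/(30+k) > 0.92 and solve: k > (0.92·30 − 8)/(1 − 0.92) = 245.000.
The smallest integer exceeding 245.000 is 246, and checking k=246: (254)/(276) = 0.9203 > 0.92.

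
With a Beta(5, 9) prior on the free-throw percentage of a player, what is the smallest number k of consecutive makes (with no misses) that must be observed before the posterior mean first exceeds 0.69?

k = 16

After k makes and 0 misses the posterior is Beta(5+k, 9), with mean (5+k)/(5+9+k).
Set (5+k)/(14+k) > 0.69 and solve: k > (0.69·14 − 5)/(1 − 0.69) = 15.032.
The smallest integer exceeding 15.032 is 16.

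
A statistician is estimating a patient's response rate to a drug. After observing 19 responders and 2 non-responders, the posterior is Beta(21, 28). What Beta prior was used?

Beta(2, 26)

Beta is conjugate to the binomial likelihood: posterior = Beta(α+s, β+f).
Subtract the data counts: 21−19=2, 28−2=26.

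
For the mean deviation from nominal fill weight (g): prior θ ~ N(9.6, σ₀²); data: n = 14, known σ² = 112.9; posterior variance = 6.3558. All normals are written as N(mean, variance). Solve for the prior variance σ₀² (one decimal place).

Posterior precision equals prior precision plus data precision: 1/σ_n² = 1/σ₀² + n/σ².
So 1/σ₀² = 1/6.3558 − 14/112.9 = 0.157337 − 0.124004 = 0.033333.
Hence σ₀² = 1/0.033333 ≈ 30.0.

σ₀² = 30.0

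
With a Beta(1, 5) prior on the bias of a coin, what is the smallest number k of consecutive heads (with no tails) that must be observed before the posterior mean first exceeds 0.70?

After k heads and 0 tails the posterior is Beta(1+k, 5), with mean (1+k)/(1+5+k).
Set (1+k)/(6+k) > 0.70 and solve: k > (0.70·6 − 1)/(1 − 0.70) = 10.667.
The smallest integer exceeding 10.667 is 11.

k = 11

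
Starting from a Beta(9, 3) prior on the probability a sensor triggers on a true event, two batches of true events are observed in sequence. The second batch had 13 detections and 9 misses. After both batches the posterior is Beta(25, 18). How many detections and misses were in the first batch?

3 detections and 6 misses

Because Beta–binomial updating is additive in the counts, the combined data contributed (α_post−α_prior, β_post−β_prior) successes and failures.
Total across both batches: 25−9=16 detections, 18−3=15 misses.
Subtract the second batch: 16−13=3 detections and 15−9=6 misses.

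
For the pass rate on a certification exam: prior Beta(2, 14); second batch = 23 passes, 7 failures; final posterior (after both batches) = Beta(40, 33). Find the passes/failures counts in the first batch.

Sequential conjugate updates are equivalent to a single update on the pooled data, so total successes = posterior α − prior α and total failures = posterior β − prior β.
Total across both batches: 40−2=38 passes, 33−14=19 failures.
Subtract the second batch: 38−23=15 passes and 19−7=12 failures.

15 passes and 12 failures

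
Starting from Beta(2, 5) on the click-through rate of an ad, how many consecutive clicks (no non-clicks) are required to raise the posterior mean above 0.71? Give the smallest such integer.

k = 11

After k clicks and 0 non-clicks the posterior is Beta(2+k, 5), with mean (2+k)/(2+5+k).
Set (2+k)/(7+k) > 0.71 and solve: k > (0.71·7 − 2)/(1 − 0.71) = 10.241.
The smallest integer exceeding 10.241 is 11.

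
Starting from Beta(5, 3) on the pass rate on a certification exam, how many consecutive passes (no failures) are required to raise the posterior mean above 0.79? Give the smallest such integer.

k = 7

After k passes and 0 failures the posterior is Beta(5+k, 3), with mean (5+k)/(5+3+k).
Set (5+k)/(8+k) > 0.79 and solve: k > (0.79·8 − 5)/(1 − 0.79) = 6.286.
The smallest integer exceeding 6.286 is 7, and checking k=7: (12)/(15) = 0.8000 > 0.79.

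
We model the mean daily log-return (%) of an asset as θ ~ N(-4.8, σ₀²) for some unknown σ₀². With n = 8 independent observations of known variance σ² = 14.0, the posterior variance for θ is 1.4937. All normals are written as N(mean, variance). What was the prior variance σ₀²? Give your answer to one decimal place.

σ₀² = 10.2

For the Normal–Normal model with known σ², precisions add: τ_n = τ₀ + n/σ².
So 1/σ₀² = 1/1.4937 − 8/14.0 = 0.669478 − 0.571429 = 0.098049.
Hence σ₀² = 1/0.098049 ≈ 10.2.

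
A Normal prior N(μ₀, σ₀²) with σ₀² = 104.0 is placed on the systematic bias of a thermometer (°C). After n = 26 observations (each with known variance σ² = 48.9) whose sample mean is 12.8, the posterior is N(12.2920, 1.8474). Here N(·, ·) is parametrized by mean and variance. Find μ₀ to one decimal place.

μ₀ = -15.8

The posterior mean is a precision-weighted average: μ_n = (τ₀μ₀ + τ_data·x̄)/(τ₀+τ_data), with τ₀=1/σ₀² and τ_data=n/σ².
Here τ₀ = 1/104.0 = 0.009615 and τ_data = 26/48.9 = 0.531697, so τ_n = 0.541312.
Rearranging for μ₀: μ₀ = (μ_n·τ_n − τ_data·x̄)/τ₀ = (12.2920·0.541312 − 0.531697·12.8) / 0.009615 = -0.151914/0.009615 ≈ -15.8.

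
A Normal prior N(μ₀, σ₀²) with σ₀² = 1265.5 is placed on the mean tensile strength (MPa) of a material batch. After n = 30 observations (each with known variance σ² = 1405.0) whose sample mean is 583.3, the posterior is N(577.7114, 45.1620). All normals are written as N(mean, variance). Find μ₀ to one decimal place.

μ₀ = 426.7

With known observation variance, the Normal–Normal posterior has precision τ_n = τ₀ + n/σ² and mean μ_n = (τ₀μ₀ + (n/σ²)x̄)/τ_n.
Here τ₀ = 1/1265.5 = 0.000790 and τ_data = 30/1405.0 = 0.021352, so τ_n = 0.022142.
Rearranging for μ₀: μ₀ = (μ_n·τ_n − τ_data·x̄)/τ₀ = (577.7114·0.022142 − 0.021352·583.3) / 0.000790 = 0.337064/0.000790 ≈ 426.7.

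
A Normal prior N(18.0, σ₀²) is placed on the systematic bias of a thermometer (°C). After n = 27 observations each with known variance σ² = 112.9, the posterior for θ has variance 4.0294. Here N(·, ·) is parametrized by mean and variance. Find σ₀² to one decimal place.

Posterior precision equals prior precision plus data precision: 1/σ_n² = 1/σ₀² + n/σ².
So 1/σ₀² = 1/4.0294 − 27/112.9 = 0.248176 − 0.239150 = 0.009026.
Hence σ₀² = 1/0.009026 ≈ 110.8.

σ₀² = 110.8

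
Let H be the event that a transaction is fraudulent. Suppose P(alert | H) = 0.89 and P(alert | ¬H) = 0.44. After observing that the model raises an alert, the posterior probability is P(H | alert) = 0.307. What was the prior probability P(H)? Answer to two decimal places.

Bayes' rule in odds form gives O(H|E) = O(H)·[P(E|H)/P(E|¬H)], hence O(H) = O(H|E)/LR.
Posterior odds = 0.307/(1−0.307) = 0.4430. LR = 0.89/0.44 = 2.0227.
Prior odds = 0.4430/2.0227 = 0.2190, so P(H) = 0.2190/(1+0.2190) ≈ 0.18.

P(H) = 0.18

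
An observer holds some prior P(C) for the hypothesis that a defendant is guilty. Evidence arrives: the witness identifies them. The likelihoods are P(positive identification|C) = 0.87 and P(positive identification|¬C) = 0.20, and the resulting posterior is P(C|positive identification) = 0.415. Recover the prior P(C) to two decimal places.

In odds form, posterior odds = prior odds × likelihood ratio, so prior odds = posterior odds ÷ LR.
Posterior odds = 0.415/(1−0.415) = 0.7094. LR = 0.87/0.20 = 4.3500.
Prior odds = 0.7094/4.3500 = 0.1631, so P(C) = 0.1631/(1+0.1631) ≈ 0.14.

P(C) = 0.14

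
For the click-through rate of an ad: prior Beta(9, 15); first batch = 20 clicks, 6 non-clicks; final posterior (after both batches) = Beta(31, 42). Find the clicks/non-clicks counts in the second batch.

2 clicks and 21 non-clicks

Sequential conjugate updates are equivalent to a single update on the pooled data, so total successes = posterior α − prior α and total failures = posterior β − prior β.
Total across both batches: 31−9=22 clicks, 42−15=27 non-clicks.
Subtract the first batch: 22−20=2 clicks and 27−6=21 non-clicks.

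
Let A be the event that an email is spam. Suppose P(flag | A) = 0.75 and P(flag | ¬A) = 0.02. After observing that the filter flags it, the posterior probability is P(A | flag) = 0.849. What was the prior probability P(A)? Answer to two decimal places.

P(A) = 0.13

Bayes' rule in odds form gives O(A|E) = O(A)·[P(E|A)/P(E|¬A)], hence O(A) = O(A|E)/LR.
Posterior odds = 0.849/(1−0.849) = 5.6225. LR = 0.75/0.02 = 37.5000.
Prior odds = 5.6225/37.5000 = 0.1499, so P(A) = 0.1499/(1+0.1499) ≈ 0.13.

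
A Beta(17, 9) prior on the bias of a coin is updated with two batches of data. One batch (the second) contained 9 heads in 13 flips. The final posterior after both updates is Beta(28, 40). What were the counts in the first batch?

2 heads and 27 tails

Sequential conjugate updates are equivalent to a single update on the pooled data, so total successes = posterior α − prior α and total failures = posterior β − prior β.
Total across both batches: 28−17=11 heads, 40−9=31 tails.
Subtract the second batch: 11−9=2 heads and 31−4=27 tails.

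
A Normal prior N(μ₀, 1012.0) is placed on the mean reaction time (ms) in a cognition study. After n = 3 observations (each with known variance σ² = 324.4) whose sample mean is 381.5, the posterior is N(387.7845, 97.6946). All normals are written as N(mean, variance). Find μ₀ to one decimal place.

With known observation variance, the Normal–Normal posterior has precision τ_n = τ₀ + n/σ² and mean μ_n = (τ₀μ₀ + (n/σ²)x̄)/τ_n.
Here τ₀ = 1/1012.0 = 0.000988 and τ_data = 3/324.4 = 0.009248, so τ_n = 0.010236.
Rearranging for μ₀: μ₀ = (μ_n·τ_n − τ_data·x̄)/τ₀ = (387.7845·0.010236 − 0.009248·381.5) / 0.000988 = 0.441250/0.000988 ≈ 446.6.

μ₀ = 446.6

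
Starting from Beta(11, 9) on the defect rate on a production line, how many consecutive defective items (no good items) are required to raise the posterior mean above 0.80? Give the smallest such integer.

After k defective items and 0 good items the posterior is Beta(11+k, 9), with mean (11+k)/(11+9+k).
Set (11+k)/(20+k) > 0.80 and solve: k > (0.80·20 − 11)/(1 − 0.80) = 25.000.
The smallest integer exceeding 25.000 is 26.

k = 26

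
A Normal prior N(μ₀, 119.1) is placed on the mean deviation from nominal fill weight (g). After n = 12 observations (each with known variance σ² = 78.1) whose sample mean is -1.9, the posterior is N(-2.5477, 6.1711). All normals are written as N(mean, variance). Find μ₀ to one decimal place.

μ₀ = -14.4

The posterior mean is a precision-weighted average: μ_n = (τ₀μ₀ + τ_data·x̄)/(τ₀+τ_data), with τ₀=1/σ₀² and τ_data=n/σ².
Here τ₀ = 1/119.1 = 0.008396 and τ_data = 12/78.1 = 0.153649, so τ_n = 0.162045.
Rearranging for μ₀: μ₀ = (μ_n·τ_n − τ_data·x̄)/τ₀ = (-2.5477·0.162045 − 0.153649·-1.9) / 0.008396 = -0.120909/0.008396 ≈ -14.4.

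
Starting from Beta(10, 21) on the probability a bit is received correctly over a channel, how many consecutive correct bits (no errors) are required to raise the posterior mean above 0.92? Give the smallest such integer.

After k correct bits and 0 errors the posterior is Beta(10+k, 21), with mean (10+k)/(10+21+k).
Set (10+k)/(31+k) > 0.92 and solve: k > (0.92·31 − 10)/(1 − 0.92) = 231.500.
The smallest integer exceeding 231.500 is 232, and checking k=232: (242)/(263) = 0.9202 > 0.92.

k = 232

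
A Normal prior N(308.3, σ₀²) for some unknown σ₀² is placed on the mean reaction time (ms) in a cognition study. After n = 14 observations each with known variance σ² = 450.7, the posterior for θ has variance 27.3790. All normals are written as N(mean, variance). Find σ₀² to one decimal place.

σ₀² = 183.1

Posterior precision equals prior precision plus data precision: 1/σ_n² = 1/σ₀² + n/σ².
So 1/σ₀² = 1/27.3790 − 14/450.7 = 0.036524 − 0.031063 = 0.005461.
Hence σ₀² = 1/0.005461 ≈ 183.1.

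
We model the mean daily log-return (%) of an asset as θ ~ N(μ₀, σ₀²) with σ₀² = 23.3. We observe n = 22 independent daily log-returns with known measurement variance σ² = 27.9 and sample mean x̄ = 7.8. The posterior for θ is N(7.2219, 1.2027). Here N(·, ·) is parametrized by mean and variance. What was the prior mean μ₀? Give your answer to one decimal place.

μ₀ = -3.4

With known observation variance, the Normal–Normal posterior has precision τ_n = τ₀ + n/σ² and mean μ_n = (τ₀μ₀ + (n/σ²)x̄)/τ_n.
Here τ₀ = 1/23.3 = 0.042918 and τ_data = 22/27.9 = 0.788530, so τ_n = 0.831448.
Rearranging for μ₀: μ₀ = (μ_n·τ_n − τ_data·x̄)/τ₀ = (7.2219·0.831448 − 0.788530·7.8) / 0.042918 = -0.145900/0.042918 ≈ -3.4.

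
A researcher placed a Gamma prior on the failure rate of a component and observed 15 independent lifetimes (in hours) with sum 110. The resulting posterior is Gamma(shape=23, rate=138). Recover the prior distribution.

For an exponential likelihood with a Gamma(α, β) prior on the rate, n observations with total T give posterior Gamma(α+n, β+T).
So α = 23 − 15 = 8 and β = 138 − 110 = 28.

Gamma(shape=8, rate=28)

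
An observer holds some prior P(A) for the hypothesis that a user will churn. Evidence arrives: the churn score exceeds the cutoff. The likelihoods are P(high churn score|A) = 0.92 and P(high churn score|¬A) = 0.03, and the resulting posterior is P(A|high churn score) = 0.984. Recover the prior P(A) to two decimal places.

In odds form, posterior odds = prior odds × likelihood ratio, so prior odds = posterior odds ÷ LR.
Posterior odds = 0.984/(1−0.984) = 61.5000. LR = 0.92/0.03 = 30.6667.
Prior odds = 61.5000/30.6667 = 2.0054, so P(A) = 2.0054/(1+2.0054) ≈ 0.67.

P(A) = 0.67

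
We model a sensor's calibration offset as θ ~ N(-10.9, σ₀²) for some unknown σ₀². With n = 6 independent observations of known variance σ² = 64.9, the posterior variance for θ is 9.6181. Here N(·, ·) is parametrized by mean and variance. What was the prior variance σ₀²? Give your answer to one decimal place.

For the Normal–Normal model with known σ², precisions add: τ_n = τ₀ + n/σ².
So 1/σ₀² = 1/9.6181 − 6/64.9 = 0.103971 − 0.092450 = 0.011521.
Hence σ₀² = 1/0.011521 ≈ 86.8.

σ₀² = 86.8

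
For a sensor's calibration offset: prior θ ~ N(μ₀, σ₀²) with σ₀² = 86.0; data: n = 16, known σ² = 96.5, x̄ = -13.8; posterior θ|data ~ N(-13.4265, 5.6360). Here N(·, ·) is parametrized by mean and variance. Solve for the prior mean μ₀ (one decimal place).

The posterior mean is a precision-weighted average: μ_n = (τ₀μ₀ + τ_data·x̄)/(τ₀+τ_data), with τ₀=1/σ₀² and τ_data=n/σ².
Here τ₀ = 1/86.0 = 0.011628 and τ_data = 16/96.5 = 0.165803, so τ_n = 0.177431.
Rearranging for μ₀: μ₀ = (μ_n·τ_n − τ_data·x̄)/τ₀ = (-13.4265·0.177431 − 0.165803·-13.8) / 0.011628 = -0.094196/0.011628 ≈ -8.1.

μ₀ = -8.1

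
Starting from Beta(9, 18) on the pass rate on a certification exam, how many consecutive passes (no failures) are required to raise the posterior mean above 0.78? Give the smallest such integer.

After k passes and 0 failures the posterior is Beta(9+k, 18), with mean (9+k)/(9+18+k).
Set (9+k)/(27+k) > 0.78 and solve: k > (0.78·27 − 9)/(1 − 0.78) = 54.818.
The smallest integer exceeding 54.818 is 55.

k = 55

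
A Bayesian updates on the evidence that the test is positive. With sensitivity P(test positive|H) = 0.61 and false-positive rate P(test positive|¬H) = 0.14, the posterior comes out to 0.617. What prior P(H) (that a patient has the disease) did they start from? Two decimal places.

Bayes' rule in odds form gives O(H|E) = O(H)·[P(E|H)/P(E|¬H)], hence O(H) = O(H|E)/LR.
Posterior odds = 0.617/(1−0.617) = 1.6110. LR = 0.61/0.14 = 4.3571.
Prior odds = 1.6110/4.3571 = 0.3697, so P(H) = 0.3697/(1+0.3697) ≈ 0.27.

P(H) = 0.27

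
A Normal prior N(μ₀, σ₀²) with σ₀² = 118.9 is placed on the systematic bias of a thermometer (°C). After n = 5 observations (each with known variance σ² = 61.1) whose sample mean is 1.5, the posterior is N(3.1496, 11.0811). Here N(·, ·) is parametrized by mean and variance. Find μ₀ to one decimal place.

μ₀ = 19.2

With known observation variance, the Normal–Normal posterior has precision τ_n = τ₀ + n/σ² and mean μ_n = (τ₀μ₀ + (n/σ²)x̄)/τ_n.
Here τ₀ = 1/118.9 = 0.008410 and τ_data = 5/61.1 = 0.081833, so τ_n = 0.090243.
Rearranging for μ₀: μ₀ = (μ_n·τ_n − τ_data·x̄)/τ₀ = (3.1496·0.090243 − 0.081833·1.5) / 0.008410 = 0.161480/0.008410 ≈ 19.2.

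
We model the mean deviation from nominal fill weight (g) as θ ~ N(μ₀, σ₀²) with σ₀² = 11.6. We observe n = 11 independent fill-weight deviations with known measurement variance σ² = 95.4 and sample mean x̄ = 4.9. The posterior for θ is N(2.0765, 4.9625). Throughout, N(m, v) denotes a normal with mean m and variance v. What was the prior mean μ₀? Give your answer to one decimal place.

With known observation variance, the Normal–Normal posterior has precision τ_n = τ₀ + n/σ² and mean μ_n = (τ₀μ₀ + (n/σ²)x̄)/τ_n.
Here τ₀ = 1/11.6 = 0.086207 and τ_data = 11/95.4 = 0.115304, so τ_n = 0.201511.
Rearranging for μ₀: μ₀ = (μ_n·τ_n − τ_data·x̄)/τ₀ = (2.0765·0.201511 − 0.115304·4.9) / 0.086207 = -0.146552/0.086207 ≈ -1.7.

μ₀ = -1.7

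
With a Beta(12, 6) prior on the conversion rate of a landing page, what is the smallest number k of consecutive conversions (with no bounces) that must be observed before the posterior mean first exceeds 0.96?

After k conversions and 0 bounces the posterior is Beta(12+k, 6), with mean (12+k)/(12+6+k).
Set (12+k)/(18+k) > 0.96 and solve: k > (0.96·18 − 12)/(1 − 0.96) = 132.000.
The smallest integer exceeding 132.000 is 133, and checking k=133: (145)/(151) = 0.9603 > 0.96.

k = 133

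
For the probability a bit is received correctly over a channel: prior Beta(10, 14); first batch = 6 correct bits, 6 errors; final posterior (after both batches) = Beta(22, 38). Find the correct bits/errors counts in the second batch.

6 correct bits and 18 errors

Because Beta–binomial updating is additive in the counts, the combined data contributed (α_post−α_prior, β_post−β_prior) successes and failures.
Total across both batches: 22−10=12 correct bits, 38−14=24 errors.
Subtract the first batch: 12−6=6 correct bits and 24−6=18 errors.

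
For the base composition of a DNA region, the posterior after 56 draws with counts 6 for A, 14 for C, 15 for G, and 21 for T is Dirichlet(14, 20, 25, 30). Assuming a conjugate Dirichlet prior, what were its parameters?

Dirichlet(8, 6, 10, 9)

For a Dirichlet(α) prior with multinomial counts c, the posterior is Dirichlet(α + c) componentwise.
Subtract each count from the matching posterior parameter: 14−6=8, 20−14=6, 25−15=10, 30−21=9.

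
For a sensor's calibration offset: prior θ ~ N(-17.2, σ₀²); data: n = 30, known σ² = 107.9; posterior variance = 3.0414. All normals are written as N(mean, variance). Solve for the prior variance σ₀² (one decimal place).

σ₀² = 19.7

For the Normal–Normal model with known σ², precisions add: τ_n = τ₀ + n/σ².
So 1/σ₀² = 1/3.0414 − 30/107.9 = 0.328796 − 0.278035 = 0.050761.
Hence σ₀² = 1/0.050761 ≈ 19.7.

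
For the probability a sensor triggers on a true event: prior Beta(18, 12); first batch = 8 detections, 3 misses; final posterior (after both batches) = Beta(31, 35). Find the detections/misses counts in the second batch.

5 detections and 20 misses

Sequential conjugate updates are equivalent to a single update on the pooled data, so total successes = posterior α − prior α and total failures = posterior β − prior β.
Total across both batches: 31−18=13 detections, 35−12=23 misses.
Subtract the first batch: 13−8=5 detections and 23−3=20 misses.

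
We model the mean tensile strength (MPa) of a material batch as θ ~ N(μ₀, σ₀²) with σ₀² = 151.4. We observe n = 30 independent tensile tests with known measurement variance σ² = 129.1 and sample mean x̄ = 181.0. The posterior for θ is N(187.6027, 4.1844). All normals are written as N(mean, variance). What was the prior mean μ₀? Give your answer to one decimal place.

The posterior mean is a precision-weighted average: μ_n = (τ₀μ₀ + τ_data·x̄)/(τ₀+τ_data), with τ₀=1/σ₀² and τ_data=n/σ².
Here τ₀ = 1/151.4 = 0.006605 and τ_data = 30/129.1 = 0.232378, so τ_n = 0.238983.
Rearranging for μ₀: μ₀ = (μ_n·τ_n − τ_data·x̄)/τ₀ = (187.6027·0.238983 − 0.232378·181.0) / 0.006605 = 2.773438/0.006605 ≈ 419.9.

μ₀ = 419.9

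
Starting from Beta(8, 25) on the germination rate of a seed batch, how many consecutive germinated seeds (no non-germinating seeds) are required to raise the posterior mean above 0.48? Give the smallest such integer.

After k germinated seeds and 0 non-germinating seeds the posterior is Beta(8+k, 25), with mean (8+k)/(8+25+k).
Set (8+k)/(33+k) > 0.48 and solve: k > (0.48·33 − 8)/(1 − 0.48) = 15.077.
The smallest integer exceeding 15.077 is 16.

k = 16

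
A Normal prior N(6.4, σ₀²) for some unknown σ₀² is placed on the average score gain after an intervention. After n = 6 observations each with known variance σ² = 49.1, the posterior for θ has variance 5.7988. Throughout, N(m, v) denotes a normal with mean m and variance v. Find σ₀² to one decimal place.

For the Normal–Normal model with known σ², precisions add: τ_n = τ₀ + n/σ².
So 1/σ₀² = 1/5.7988 − 6/49.1 = 0.172449 − 0.122200 = 0.050249.
Hence σ₀² = 1/0.050249 ≈ 19.9.

σ₀² = 19.9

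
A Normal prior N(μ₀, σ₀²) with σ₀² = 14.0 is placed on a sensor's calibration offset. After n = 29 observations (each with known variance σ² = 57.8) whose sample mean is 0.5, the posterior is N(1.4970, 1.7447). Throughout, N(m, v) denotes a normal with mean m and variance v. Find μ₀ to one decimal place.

μ₀ = 8.5

The posterior mean is a precision-weighted average: μ_n = (τ₀μ₀ + τ_data·x̄)/(τ₀+τ_data), with τ₀=1/σ₀² and τ_data=n/σ².
Here τ₀ = 1/14.0 = 0.071429 and τ_data = 29/57.8 = 0.501730, so τ_n = 0.573159.
Rearranging for μ₀: μ₀ = (μ_n·τ_n − τ_data·x̄)/τ₀ = (1.4970·0.573159 − 0.501730·0.5) / 0.071429 = 0.607154/0.071429 ≈ 8.5.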